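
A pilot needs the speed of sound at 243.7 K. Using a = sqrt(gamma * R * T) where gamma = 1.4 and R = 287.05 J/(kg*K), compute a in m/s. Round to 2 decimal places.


Step 1: gamma * R * T = 1.4 * 287.05 * 243.7 = 97935.719
Step 2: a = sqrt(97935.719) = 312.95 m/s

312.95


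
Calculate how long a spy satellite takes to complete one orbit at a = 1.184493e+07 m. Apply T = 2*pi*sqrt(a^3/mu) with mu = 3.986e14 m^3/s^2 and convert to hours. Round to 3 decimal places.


Step 1: a^3 / mu = 1.661872e+21 / 3.986e14 = 4.169272e+06
Step 2: sqrt(4.169272e+06) = 2041.8795 s
Step 3: T = 2*pi * 2041.8795 = 12829.51 s
Step 4: T in hours = 12829.51 / 3600 = 3.564 hours

3.564


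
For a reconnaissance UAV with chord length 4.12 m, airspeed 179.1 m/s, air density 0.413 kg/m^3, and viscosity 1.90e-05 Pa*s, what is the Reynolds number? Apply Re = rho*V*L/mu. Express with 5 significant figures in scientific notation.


Step 1: Numerator = rho * V * L = 0.413 * 179.1 * 4.12 = 304.749396
Step 2: Re = 304.749396 / 1.90e-05
Step 3: Re = 1.6039e+07

1.6039e+07


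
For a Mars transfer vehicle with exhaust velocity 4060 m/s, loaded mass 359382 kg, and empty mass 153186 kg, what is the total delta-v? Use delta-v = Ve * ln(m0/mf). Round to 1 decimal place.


Step 1: Mass ratio m0/mf = 359382 / 153186 = 2.34605
Step 2: ln(2.34605) = 0.852733
Step 3: delta-v = 4060 * 0.852733 = 3462.1 m/s

3462.1


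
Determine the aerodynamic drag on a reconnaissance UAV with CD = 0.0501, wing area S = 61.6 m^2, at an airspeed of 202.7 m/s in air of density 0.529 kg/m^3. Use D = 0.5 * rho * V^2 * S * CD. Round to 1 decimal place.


Step 1: Dynamic pressure q = 0.5 * 0.529 * 202.7^2 = 10867.5882 Pa
Step 2: Drag D = q * S * CD = 10867.5882 * 61.6 * 0.0501
Step 3: D = 33539.1 N

33539.1


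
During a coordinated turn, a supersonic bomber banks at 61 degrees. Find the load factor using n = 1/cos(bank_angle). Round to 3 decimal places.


Step 1: Convert 61 degrees to radians = 1.064651
Step 2: cos(61 deg) = 0.48481
Step 3: n = 1 / 0.48481 = 2.063

2.063


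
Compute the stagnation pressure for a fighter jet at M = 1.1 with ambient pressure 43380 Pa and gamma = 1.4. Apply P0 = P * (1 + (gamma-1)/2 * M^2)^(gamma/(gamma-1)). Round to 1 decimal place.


Step 1: (gamma-1)/2 * M^2 = 0.2 * 1.21 = 0.242
Step 2: 1 + 0.242 = 1.242
Step 3: Exponent gamma/(gamma-1) = 3.5
Step 4: P0 = 43380 * 1.242^3.5 = 92622.2 Pa

92622.2


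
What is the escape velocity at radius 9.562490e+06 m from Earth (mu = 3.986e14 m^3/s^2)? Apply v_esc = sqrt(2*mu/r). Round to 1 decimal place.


Step 1: 2*mu/r = 2 * 3.986e14 / 9.562490e+06 = 83367407.443
Step 2: v_esc = sqrt(83367407.443) = 9130.6 m/s

9130.6


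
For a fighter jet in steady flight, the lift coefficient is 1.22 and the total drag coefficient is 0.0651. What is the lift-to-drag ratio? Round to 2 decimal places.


Step 1: L/D = CL / CD = 1.22 / 0.0651
Step 2: L/D = 18.74

18.74


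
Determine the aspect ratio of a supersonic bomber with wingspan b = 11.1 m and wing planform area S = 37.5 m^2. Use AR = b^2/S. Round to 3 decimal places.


Step 1: b^2 = 11.1^2 = 123.21
Step 2: AR = 123.21 / 37.5 = 3.286

3.286


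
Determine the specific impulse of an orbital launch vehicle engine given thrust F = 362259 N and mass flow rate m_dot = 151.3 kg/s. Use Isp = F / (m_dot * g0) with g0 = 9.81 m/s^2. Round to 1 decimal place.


Step 1: m_dot * g0 = 151.3 * 9.81 = 1484.25
Step 2: Isp = 362259 / 1484.25 = 244.1 s

244.1


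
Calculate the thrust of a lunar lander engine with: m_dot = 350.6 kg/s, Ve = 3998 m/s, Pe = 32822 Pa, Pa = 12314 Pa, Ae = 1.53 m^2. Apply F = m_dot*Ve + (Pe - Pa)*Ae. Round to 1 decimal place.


Step 1: Momentum thrust = m_dot * Ve = 350.6 * 3998 = 1401698.8 N
Step 2: Pressure thrust = (Pe - Pa) * Ae = (32822 - 12314) * 1.53 = 31377.24 N
Step 3: Total thrust F = 1401698.8 + 31377.24 = 1433076.0 N

1433076.0


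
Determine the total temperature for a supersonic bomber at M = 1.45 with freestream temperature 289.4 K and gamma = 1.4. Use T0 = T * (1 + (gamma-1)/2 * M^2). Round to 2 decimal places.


Step 1: (gamma-1)/2 = 0.2
Step 2: M^2 = 2.1025
Step 3: 1 + 0.2 * 2.1025 = 1.4205
Step 4: T0 = 289.4 * 1.4205 = 411.09 K

411.09


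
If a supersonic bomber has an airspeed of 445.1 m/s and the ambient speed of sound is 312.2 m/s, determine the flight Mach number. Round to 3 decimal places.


Step 1: M = V / a = 445.1 / 312.2
Step 2: M = 1.426

1.426


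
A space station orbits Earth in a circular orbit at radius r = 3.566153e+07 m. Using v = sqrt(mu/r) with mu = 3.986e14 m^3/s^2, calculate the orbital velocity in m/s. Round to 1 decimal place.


Step 1: mu / r = 3.986e14 / 3.566153e+07 = 11177310.6762
Step 2: v = sqrt(11177310.6762) = 3343.2 m/s

3343.2


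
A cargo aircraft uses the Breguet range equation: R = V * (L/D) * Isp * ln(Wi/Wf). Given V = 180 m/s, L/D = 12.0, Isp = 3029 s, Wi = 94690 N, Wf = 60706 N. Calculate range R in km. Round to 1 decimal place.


Step 1: Coefficient = V * (L/D) * Isp = 180 * 12.0 * 3029 = 6542640.0 m
Step 2: Wi/Wf = 94690 / 60706 = 1.559813
Step 3: ln(1.559813) = 0.444566
Step 4: R = 6542640.0 * 0.444566 = 2908634.4 m = 2908.6 km

2908.6


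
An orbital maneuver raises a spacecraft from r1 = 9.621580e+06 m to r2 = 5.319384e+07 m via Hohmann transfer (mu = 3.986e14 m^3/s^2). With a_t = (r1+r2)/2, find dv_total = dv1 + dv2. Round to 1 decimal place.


Step 1: Transfer semi-major axis a_t = (9.621580e+06 + 5.319384e+07) / 2 = 3.140771e+07 m
Step 2: v1 (circular at r1) = sqrt(mu/r1) = 6436.44 m/s
Step 3: v_t1 = sqrt(mu*(2/r1 - 1/a_t)) = 8376.41 m/s
Step 4: dv1 = |8376.41 - 6436.44| = 1939.98 m/s
Step 5: v2 (circular at r2) = 2737.4 m/s, v_t2 = 1515.11 m/s
Step 6: dv2 = |2737.4 - 1515.11| = 1222.29 m/s
Step 7: Total delta-v = 1939.98 + 1222.29 = 3162.3 m/s

3162.3


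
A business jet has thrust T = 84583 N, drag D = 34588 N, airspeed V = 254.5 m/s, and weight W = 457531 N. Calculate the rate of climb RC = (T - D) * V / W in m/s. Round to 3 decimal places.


Step 1: Excess thrust = T - D = 84583 - 34588 = 49995 N
Step 2: Excess power = 49995 * 254.5 = 12723727.5 W
Step 3: RC = 12723727.5 / 457531 = 27.810 m/s

27.810


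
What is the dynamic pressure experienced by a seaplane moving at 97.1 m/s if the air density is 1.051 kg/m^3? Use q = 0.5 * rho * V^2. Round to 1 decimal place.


Step 1: V^2 = 97.1^2 = 9428.41
Step 2: q = 0.5 * 1.051 * 9428.41
Step 3: q = 4954.6 Pa

4954.6


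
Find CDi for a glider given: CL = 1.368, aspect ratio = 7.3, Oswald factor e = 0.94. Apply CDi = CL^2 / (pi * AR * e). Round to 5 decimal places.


Step 1: CL^2 = 1.368^2 = 1.871424
Step 2: pi * AR * e = 3.14159 * 7.3 * 0.94 = 21.557609
Step 3: CDi = 1.871424 / 21.557609 = 0.08681

0.08681


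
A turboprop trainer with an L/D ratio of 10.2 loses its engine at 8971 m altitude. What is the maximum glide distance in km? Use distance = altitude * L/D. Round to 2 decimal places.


Step 1: Glide distance = altitude * L/D = 8971 * 10.2 = 91504.2 m
Step 2: Convert to km: 91504.2 / 1000 = 91.50 km

91.50


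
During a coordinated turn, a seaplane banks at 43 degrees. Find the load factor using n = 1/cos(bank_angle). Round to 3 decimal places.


Step 1: Convert 43 degrees to radians = 0.750492
Step 2: cos(43 deg) = 0.731354
Step 3: n = 1 / 0.731354 = 1.367

1.367


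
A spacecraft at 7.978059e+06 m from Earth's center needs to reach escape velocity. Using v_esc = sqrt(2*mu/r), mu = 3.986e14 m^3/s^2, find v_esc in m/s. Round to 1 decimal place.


Step 1: 2*mu/r = 2 * 3.986e14 / 7.978059e+06 = 99924054.2092
Step 2: v_esc = sqrt(99924054.2092) = 9996.2 m/s

9996.2


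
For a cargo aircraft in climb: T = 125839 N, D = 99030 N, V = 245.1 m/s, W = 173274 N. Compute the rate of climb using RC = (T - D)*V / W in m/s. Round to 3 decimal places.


Step 1: Excess thrust = T - D = 125839 - 99030 = 26809 N
Step 2: Excess power = 26809 * 245.1 = 6570885.9 W
Step 3: RC = 6570885.9 / 173274 = 37.922 m/s

37.922


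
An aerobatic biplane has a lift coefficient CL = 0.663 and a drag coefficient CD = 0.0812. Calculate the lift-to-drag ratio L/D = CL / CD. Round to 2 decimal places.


Step 1: L/D = CL / CD = 0.663 / 0.0812
Step 2: L/D = 8.17

8.17


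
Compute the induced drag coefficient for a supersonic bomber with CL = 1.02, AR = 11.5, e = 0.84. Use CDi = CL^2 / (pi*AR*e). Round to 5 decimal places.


Step 1: CL^2 = 1.02^2 = 1.0404
Step 2: pi * AR * e = 3.14159 * 11.5 * 0.84 = 30.347785
Step 3: CDi = 1.0404 / 30.347785 = 0.03428

0.03428


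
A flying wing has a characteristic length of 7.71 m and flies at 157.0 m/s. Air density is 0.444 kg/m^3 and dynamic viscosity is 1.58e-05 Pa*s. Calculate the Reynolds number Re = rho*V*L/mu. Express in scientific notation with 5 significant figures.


Step 1: Numerator = rho * V * L = 0.444 * 157.0 * 7.71 = 537.44868
Step 2: Re = 537.44868 / 1.58e-05
Step 3: Re = 3.4016e+07

3.4016e+07


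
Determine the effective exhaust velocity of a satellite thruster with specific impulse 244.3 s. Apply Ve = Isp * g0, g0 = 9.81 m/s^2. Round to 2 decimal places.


Step 1: Ve = Isp * g0 = 244.3 * 9.81
Step 2: Ve = 2396.58 m/s

2396.58


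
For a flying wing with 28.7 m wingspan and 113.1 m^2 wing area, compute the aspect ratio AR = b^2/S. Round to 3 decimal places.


Step 1: b^2 = 28.7^2 = 823.69
Step 2: AR = 823.69 / 113.1 = 7.283

7.283


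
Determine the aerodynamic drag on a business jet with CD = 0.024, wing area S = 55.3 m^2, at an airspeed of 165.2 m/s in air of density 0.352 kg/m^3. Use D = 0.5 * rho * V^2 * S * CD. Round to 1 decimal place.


Step 1: Dynamic pressure q = 0.5 * 0.352 * 165.2^2 = 4803.223 Pa
Step 2: Drag D = q * S * CD = 4803.223 * 55.3 * 0.024
Step 3: D = 6374.8 N

6374.8


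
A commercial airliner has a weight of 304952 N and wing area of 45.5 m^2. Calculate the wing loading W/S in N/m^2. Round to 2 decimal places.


Step 1: Wing loading = W / S = 304952 / 45.5
Step 2: Wing loading = 6702.24 N/m^2

6702.24


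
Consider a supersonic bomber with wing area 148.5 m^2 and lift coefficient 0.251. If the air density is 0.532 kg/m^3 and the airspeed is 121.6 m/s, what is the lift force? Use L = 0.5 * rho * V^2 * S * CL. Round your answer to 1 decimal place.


Step 1: Calculate dynamic pressure q = 0.5 * 0.532 * 121.6^2 = 0.5 * 0.532 * 14786.56 = 3933.225 Pa
Step 2: Multiply by wing area and lift coefficient: L = 3933.225 * 148.5 * 0.251
Step 3: L = 584083.9066 * 0.251 = 146605.1 N

146605.1


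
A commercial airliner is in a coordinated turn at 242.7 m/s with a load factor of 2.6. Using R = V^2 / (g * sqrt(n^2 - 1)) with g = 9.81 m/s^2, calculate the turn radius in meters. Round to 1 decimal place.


Step 1: V^2 = 242.7^2 = 58903.29
Step 2: n^2 - 1 = 2.6^2 - 1 = 5.76
Step 3: sqrt(5.76) = 2.4
Step 4: R = 58903.29 / (9.81 * 2.4) = 2501.8 m

2501.8


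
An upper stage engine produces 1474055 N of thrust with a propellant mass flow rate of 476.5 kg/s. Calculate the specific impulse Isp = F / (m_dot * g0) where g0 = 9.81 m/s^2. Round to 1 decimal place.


Step 1: m_dot * g0 = 476.5 * 9.81 = 4674.47
Step 2: Isp = 1474055 / 4674.47 = 315.3 s

315.3


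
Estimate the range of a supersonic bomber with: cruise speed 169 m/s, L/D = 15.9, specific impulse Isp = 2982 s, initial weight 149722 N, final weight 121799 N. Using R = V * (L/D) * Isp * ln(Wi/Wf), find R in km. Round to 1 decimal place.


Step 1: Coefficient = V * (L/D) * Isp = 169 * 15.9 * 2982 = 8012932.2 m
Step 2: Wi/Wf = 149722 / 121799 = 1.229255
Step 3: ln(1.229255) = 0.206408
Step 4: R = 8012932.2 * 0.206408 = 1653934.1 m = 1653.9 km

1653.9


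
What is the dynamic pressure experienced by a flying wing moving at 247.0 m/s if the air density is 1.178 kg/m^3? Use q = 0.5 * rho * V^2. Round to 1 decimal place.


Step 1: V^2 = 247.0^2 = 61009.0
Step 2: q = 0.5 * 1.178 * 61009.0
Step 3: q = 35934.3 Pa

35934.3


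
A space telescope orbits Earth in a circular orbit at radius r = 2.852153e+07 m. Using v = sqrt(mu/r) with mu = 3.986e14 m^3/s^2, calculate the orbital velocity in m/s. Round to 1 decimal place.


Step 1: mu / r = 3.986e14 / 2.852153e+07 = 13975407.3502
Step 2: v = sqrt(13975407.3502) = 3738.4 m/s

3738.4


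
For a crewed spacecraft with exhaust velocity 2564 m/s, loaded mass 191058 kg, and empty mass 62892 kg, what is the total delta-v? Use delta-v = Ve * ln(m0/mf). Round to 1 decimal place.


Step 1: Mass ratio m0/mf = 191058 / 62892 = 3.037874
Step 2: ln(3.037874) = 1.111158
Step 3: delta-v = 2564 * 1.111158 = 2849.0 m/s

2849.0


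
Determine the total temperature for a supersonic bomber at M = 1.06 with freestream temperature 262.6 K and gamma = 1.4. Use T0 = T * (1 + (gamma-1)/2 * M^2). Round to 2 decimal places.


Step 1: (gamma-1)/2 = 0.2
Step 2: M^2 = 1.1236
Step 3: 1 + 0.2 * 1.1236 = 1.22472
Step 4: T0 = 262.6 * 1.22472 = 321.61 K

321.61


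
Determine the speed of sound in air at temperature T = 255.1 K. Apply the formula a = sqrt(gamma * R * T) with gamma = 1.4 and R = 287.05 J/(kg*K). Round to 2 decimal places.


Step 1: gamma * R * T = 1.4 * 287.05 * 255.1 = 102517.037
Step 2: a = sqrt(102517.037) = 320.18 m/s

320.18


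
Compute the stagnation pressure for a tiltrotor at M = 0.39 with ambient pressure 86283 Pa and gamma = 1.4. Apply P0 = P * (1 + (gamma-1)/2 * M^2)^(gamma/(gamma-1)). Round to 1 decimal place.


Step 1: (gamma-1)/2 * M^2 = 0.2 * 0.1521 = 0.03042
Step 2: 1 + 0.03042 = 1.03042
Step 3: Exponent gamma/(gamma-1) = 3.5
Step 4: P0 = 86283 * 1.03042^3.5 = 95824.2 Pa

95824.2


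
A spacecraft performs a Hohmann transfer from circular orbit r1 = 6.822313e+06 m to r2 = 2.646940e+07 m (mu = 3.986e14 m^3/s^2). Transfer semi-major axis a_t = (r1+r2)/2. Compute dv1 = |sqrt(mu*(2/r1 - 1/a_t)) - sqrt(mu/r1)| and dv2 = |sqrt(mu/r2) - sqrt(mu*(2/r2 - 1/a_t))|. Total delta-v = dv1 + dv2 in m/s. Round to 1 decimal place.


Step 1: Transfer semi-major axis a_t = (6.822313e+06 + 2.646940e+07) / 2 = 1.664586e+07 m
Step 2: v1 (circular at r1) = sqrt(mu/r1) = 7643.69 m/s
Step 3: v_t1 = sqrt(mu*(2/r1 - 1/a_t)) = 9638.77 m/s
Step 4: dv1 = |9638.77 - 7643.69| = 1995.09 m/s
Step 5: v2 (circular at r2) = 3880.58 m/s, v_t2 = 2484.33 m/s
Step 6: dv2 = |3880.58 - 2484.33| = 1396.25 m/s
Step 7: Total delta-v = 1995.09 + 1396.25 = 3391.3 m/s

3391.3


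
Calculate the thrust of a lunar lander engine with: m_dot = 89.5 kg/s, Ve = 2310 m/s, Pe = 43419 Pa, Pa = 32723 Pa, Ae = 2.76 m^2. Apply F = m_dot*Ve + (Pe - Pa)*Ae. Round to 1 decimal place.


Step 1: Momentum thrust = m_dot * Ve = 89.5 * 2310 = 206745.0 N
Step 2: Pressure thrust = (Pe - Pa) * Ae = (43419 - 32723) * 2.76 = 29520.96 N
Step 3: Total thrust F = 206745.0 + 29520.96 = 236266.0 N

236266.0


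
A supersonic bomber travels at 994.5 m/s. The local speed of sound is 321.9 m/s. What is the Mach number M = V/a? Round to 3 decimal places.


Step 1: M = V / a = 994.5 / 321.9
Step 2: M = 3.089

3.089


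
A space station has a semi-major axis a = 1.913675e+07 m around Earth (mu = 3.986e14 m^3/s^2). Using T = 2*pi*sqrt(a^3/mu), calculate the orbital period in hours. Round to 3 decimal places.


Step 1: a^3 / mu = 7.008169e+21 / 3.986e14 = 1.758196e+07
Step 2: sqrt(1.758196e+07) = 4193.0846 s
Step 3: T = 2*pi * 4193.0846 = 26345.93 s
Step 4: T in hours = 26345.93 / 3600 = 7.318 hours

7.318


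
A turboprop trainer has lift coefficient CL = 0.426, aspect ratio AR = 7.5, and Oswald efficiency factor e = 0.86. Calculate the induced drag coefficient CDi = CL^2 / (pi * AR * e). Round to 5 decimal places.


Step 1: CL^2 = 0.426^2 = 0.181476
Step 2: pi * AR * e = 3.14159 * 7.5 * 0.86 = 20.263273
Step 3: CDi = 0.181476 / 20.263273 = 0.00896

0.00896


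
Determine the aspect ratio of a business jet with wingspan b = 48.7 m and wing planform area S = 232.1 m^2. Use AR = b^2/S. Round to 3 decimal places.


Step 1: b^2 = 48.7^2 = 2371.69
Step 2: AR = 2371.69 / 232.1 = 10.218

10.218


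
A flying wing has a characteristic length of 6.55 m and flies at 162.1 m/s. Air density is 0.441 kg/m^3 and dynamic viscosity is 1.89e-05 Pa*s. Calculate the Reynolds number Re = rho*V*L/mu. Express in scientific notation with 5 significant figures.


Step 1: Numerator = rho * V * L = 0.441 * 162.1 * 6.55 = 468.233955
Step 2: Re = 468.233955 / 1.89e-05
Step 3: Re = 2.4774e+07

2.4774e+07


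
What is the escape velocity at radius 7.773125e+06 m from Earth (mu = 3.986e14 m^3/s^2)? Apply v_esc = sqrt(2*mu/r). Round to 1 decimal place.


Step 1: 2*mu/r = 2 * 3.986e14 / 7.773125e+06 = 102558494.8139
Step 2: v_esc = sqrt(102558494.8139) = 10127.1 m/s

10127.1


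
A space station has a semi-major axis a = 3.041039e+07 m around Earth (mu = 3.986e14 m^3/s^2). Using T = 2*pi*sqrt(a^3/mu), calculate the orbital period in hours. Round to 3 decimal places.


Step 1: a^3 / mu = 2.812328e+22 / 3.986e14 = 7.055514e+07
Step 2: sqrt(7.055514e+07) = 8399.7109 s
Step 3: T = 2*pi * 8399.7109 = 52776.94 s
Step 4: T in hours = 52776.94 / 3600 = 14.660 hours

14.660


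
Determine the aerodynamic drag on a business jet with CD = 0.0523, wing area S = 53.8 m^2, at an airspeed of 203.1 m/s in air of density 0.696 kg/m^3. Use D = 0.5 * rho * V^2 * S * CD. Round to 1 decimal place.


Step 1: Dynamic pressure q = 0.5 * 0.696 * 203.1^2 = 14354.8643 Pa
Step 2: Drag D = q * S * CD = 14354.8643 * 53.8 * 0.0523
Step 3: D = 40390.9 N

40390.9


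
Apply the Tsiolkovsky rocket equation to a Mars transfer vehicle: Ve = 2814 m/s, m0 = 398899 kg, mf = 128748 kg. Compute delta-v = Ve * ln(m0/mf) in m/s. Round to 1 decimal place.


Step 1: Mass ratio m0/mf = 398899 / 128748 = 3.098293
Step 2: ln(3.098293) = 1.130851
Step 3: delta-v = 2814 * 1.130851 = 3182.2 m/s

3182.2


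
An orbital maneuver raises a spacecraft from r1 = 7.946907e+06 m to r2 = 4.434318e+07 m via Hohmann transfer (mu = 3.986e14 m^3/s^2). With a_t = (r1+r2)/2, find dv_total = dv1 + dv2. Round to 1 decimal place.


Step 1: Transfer semi-major axis a_t = (7.946907e+06 + 4.434318e+07) / 2 = 2.614504e+07 m
Step 2: v1 (circular at r1) = sqrt(mu/r1) = 7082.22 m/s
Step 3: v_t1 = sqrt(mu*(2/r1 - 1/a_t)) = 9223.34 m/s
Step 4: dv1 = |9223.34 - 7082.22| = 2141.12 m/s
Step 5: v2 (circular at r2) = 2998.16 m/s, v_t2 = 1652.95 m/s
Step 6: dv2 = |2998.16 - 1652.95| = 1345.21 m/s
Step 7: Total delta-v = 2141.12 + 1345.21 = 3486.3 m/s

3486.3


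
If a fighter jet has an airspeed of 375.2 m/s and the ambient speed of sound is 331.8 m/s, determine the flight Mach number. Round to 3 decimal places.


Step 1: M = V / a = 375.2 / 331.8
Step 2: M = 1.131

1.131


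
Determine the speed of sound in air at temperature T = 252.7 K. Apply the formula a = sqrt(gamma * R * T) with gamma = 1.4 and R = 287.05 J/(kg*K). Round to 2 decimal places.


Step 1: gamma * R * T = 1.4 * 287.05 * 252.7 = 101552.549
Step 2: a = sqrt(101552.549) = 318.67 m/s

318.67


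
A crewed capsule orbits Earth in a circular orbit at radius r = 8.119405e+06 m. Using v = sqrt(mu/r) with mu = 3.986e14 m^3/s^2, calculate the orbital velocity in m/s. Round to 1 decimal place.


Step 1: mu / r = 3.986e14 / 8.119405e+06 = 49092267.2289
Step 2: v = sqrt(49092267.2289) = 7006.6 m/s

7006.6


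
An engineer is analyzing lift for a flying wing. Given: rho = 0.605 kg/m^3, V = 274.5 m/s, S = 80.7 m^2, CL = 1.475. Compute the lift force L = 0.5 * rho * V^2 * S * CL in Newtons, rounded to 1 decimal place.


Step 1: Calculate dynamic pressure q = 0.5 * 0.605 * 274.5^2 = 0.5 * 0.605 * 75350.25 = 22793.4506 Pa
Step 2: Multiply by wing area and lift coefficient: L = 22793.4506 * 80.7 * 1.475
Step 3: L = 1839431.4654 * 1.475 = 2713161.4 N

2713161.4


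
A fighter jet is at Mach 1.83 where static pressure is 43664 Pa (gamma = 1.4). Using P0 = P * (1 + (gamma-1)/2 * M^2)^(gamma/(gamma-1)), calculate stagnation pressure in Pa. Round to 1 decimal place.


Step 1: (gamma-1)/2 * M^2 = 0.2 * 3.3489 = 0.66978
Step 2: 1 + 0.66978 = 1.66978
Step 3: Exponent gamma/(gamma-1) = 3.5
Step 4: P0 = 43664 * 1.66978^3.5 = 262682.4 Pa

262682.4


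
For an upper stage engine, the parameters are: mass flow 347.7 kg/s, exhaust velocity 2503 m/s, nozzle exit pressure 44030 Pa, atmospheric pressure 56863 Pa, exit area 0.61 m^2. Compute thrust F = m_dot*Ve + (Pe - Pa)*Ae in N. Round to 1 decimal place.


Step 1: Momentum thrust = m_dot * Ve = 347.7 * 2503 = 870293.1 N
Step 2: Pressure thrust = (Pe - Pa) * Ae = (44030 - 56863) * 0.61 = -7828.13 N
Step 3: Total thrust F = 870293.1 + -7828.13 = 862465.0 N

862465.0


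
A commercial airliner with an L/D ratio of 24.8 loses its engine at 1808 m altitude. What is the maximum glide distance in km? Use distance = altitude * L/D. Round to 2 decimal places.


Step 1: Glide distance = altitude * L/D = 1808 * 24.8 = 44838.4 m
Step 2: Convert to km: 44838.4 / 1000 = 44.84 km

44.84


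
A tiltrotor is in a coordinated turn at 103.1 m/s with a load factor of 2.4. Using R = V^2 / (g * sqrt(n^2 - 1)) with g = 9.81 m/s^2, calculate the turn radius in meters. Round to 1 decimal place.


Step 1: V^2 = 103.1^2 = 10629.61
Step 2: n^2 - 1 = 2.4^2 - 1 = 4.76
Step 3: sqrt(4.76) = 2.181742
Step 4: R = 10629.61 / (9.81 * 2.181742) = 496.6 m

496.6


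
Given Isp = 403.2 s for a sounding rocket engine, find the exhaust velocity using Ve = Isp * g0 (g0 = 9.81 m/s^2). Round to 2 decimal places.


Step 1: Ve = Isp * g0 = 403.2 * 9.81
Step 2: Ve = 3955.39 m/s

3955.39


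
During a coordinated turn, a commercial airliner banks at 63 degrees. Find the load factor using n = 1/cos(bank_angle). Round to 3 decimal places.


Step 1: Convert 63 degrees to radians = 1.099557
Step 2: cos(63 deg) = 0.45399
Step 3: n = 1 / 0.45399 = 2.203

2.203


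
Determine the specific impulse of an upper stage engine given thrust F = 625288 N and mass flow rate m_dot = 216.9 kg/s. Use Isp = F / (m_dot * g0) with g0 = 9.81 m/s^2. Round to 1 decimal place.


Step 1: m_dot * g0 = 216.9 * 9.81 = 2127.79
Step 2: Isp = 625288 / 2127.79 = 293.9 s

293.9


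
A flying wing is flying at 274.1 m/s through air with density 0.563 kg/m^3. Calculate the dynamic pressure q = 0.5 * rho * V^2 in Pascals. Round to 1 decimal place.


Step 1: V^2 = 274.1^2 = 75130.81
Step 2: q = 0.5 * 0.563 * 75130.81
Step 3: q = 21149.3 Pa

21149.3


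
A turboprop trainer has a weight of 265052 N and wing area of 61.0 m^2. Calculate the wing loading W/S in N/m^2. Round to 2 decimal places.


Step 1: Wing loading = W / S = 265052 / 61.0
Step 2: Wing loading = 4345.11 N/m^2

4345.11


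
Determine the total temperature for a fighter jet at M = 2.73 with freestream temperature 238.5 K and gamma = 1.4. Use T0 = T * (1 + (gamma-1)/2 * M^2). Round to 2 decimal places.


Step 1: (gamma-1)/2 = 0.2
Step 2: M^2 = 7.4529
Step 3: 1 + 0.2 * 7.4529 = 2.49058
Step 4: T0 = 238.5 * 2.49058 = 594.00 K

594.00


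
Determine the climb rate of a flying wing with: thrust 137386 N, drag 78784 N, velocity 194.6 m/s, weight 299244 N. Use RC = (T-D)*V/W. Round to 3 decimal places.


Step 1: Excess thrust = T - D = 137386 - 78784 = 58602 N
Step 2: Excess power = 58602 * 194.6 = 11403949.2 W
Step 3: RC = 11403949.2 / 299244 = 38.109 m/s

38.109


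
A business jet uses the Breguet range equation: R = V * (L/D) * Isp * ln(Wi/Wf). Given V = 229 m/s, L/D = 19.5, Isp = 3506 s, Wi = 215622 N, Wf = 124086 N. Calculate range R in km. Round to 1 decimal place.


Step 1: Coefficient = V * (L/D) * Isp = 229 * 19.5 * 3506 = 15656043.0 m
Step 2: Wi/Wf = 215622 / 124086 = 1.737682
Step 3: ln(1.737682) = 0.552552
Step 4: R = 15656043.0 * 0.552552 = 8650777.9 m = 8650.8 km

8650.8


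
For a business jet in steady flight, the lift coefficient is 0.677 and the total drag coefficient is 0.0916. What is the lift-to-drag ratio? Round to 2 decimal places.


Step 1: L/D = CL / CD = 0.677 / 0.0916
Step 2: L/D = 7.39

7.39


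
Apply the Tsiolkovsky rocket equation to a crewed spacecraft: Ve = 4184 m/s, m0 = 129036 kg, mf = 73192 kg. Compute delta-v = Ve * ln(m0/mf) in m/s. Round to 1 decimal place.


Step 1: Mass ratio m0/mf = 129036 / 73192 = 1.76298
Step 2: ln(1.76298) = 0.567005
Step 3: delta-v = 4184 * 0.567005 = 2372.4 m/s

2372.4


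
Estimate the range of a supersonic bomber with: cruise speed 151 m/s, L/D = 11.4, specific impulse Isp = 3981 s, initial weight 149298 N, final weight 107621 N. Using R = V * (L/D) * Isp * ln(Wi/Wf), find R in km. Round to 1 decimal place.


Step 1: Coefficient = V * (L/D) * Isp = 151 * 11.4 * 3981 = 6852893.4 m
Step 2: Wi/Wf = 149298 / 107621 = 1.387257
Step 3: ln(1.387257) = 0.327329
Step 4: R = 6852893.4 * 0.327329 = 2243147.4 m = 2243.1 km

2243.1


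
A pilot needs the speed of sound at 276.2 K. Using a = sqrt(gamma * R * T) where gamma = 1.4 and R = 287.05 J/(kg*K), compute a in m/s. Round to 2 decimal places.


Step 1: gamma * R * T = 1.4 * 287.05 * 276.2 = 110996.494
Step 2: a = sqrt(110996.494) = 333.16 m/s

333.16


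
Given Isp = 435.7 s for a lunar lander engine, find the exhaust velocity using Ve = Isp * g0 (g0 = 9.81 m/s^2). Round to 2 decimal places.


Step 1: Ve = Isp * g0 = 435.7 * 9.81
Step 2: Ve = 4274.22 m/s

4274.22


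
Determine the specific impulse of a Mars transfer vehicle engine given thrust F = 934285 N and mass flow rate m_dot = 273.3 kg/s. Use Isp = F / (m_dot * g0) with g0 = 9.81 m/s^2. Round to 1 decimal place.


Step 1: m_dot * g0 = 273.3 * 9.81 = 2681.07
Step 2: Isp = 934285 / 2681.07 = 348.5 s

348.5


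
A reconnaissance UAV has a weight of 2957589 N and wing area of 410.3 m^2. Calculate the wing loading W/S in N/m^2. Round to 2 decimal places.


Step 1: Wing loading = W / S = 2957589 / 410.3
Step 2: Wing loading = 7208.36 N/m^2

7208.36


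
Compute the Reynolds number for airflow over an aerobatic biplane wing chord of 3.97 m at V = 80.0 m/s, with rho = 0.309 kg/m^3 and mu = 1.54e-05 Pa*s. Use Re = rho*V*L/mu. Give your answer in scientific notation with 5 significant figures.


Step 1: Numerator = rho * V * L = 0.309 * 80.0 * 3.97 = 98.1384
Step 2: Re = 98.1384 / 1.54e-05
Step 3: Re = 6.3726e+06

6.3726e+06


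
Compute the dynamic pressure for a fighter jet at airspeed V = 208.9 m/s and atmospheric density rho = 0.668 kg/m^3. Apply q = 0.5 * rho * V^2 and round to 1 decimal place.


Step 1: V^2 = 208.9^2 = 43639.21
Step 2: q = 0.5 * 0.668 * 43639.21
Step 3: q = 14575.5 Pa

14575.5


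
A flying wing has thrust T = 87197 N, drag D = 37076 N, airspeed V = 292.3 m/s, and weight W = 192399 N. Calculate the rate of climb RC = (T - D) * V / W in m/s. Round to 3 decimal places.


Step 1: Excess thrust = T - D = 87197 - 37076 = 50121 N
Step 2: Excess power = 50121 * 292.3 = 14650368.3 W
Step 3: RC = 14650368.3 / 192399 = 76.146 m/s

76.146


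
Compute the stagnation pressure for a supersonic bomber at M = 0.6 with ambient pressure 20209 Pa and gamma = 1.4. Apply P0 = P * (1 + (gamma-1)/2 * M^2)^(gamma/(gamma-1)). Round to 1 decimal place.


Step 1: (gamma-1)/2 * M^2 = 0.2 * 0.36 = 0.072
Step 2: 1 + 0.072 = 1.072
Step 3: Exponent gamma/(gamma-1) = 3.5
Step 4: P0 = 20209 * 1.072^3.5 = 25776.7 Pa

25776.7


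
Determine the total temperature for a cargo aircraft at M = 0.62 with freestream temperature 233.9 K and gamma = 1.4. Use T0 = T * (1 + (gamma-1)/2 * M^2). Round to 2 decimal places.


Step 1: (gamma-1)/2 = 0.2
Step 2: M^2 = 0.3844
Step 3: 1 + 0.2 * 0.3844 = 1.07688
Step 4: T0 = 233.9 * 1.07688 = 251.88 K

251.88


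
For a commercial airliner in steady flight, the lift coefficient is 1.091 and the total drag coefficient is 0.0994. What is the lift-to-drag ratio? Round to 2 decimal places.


Step 1: L/D = CL / CD = 1.091 / 0.0994
Step 2: L/D = 10.98

10.98


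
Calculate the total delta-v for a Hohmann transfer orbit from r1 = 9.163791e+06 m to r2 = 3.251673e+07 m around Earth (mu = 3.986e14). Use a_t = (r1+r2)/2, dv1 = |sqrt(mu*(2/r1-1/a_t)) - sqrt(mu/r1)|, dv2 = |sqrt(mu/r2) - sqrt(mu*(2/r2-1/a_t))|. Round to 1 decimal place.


Step 1: Transfer semi-major axis a_t = (9.163791e+06 + 3.251673e+07) / 2 = 2.084026e+07 m
Step 2: v1 (circular at r1) = sqrt(mu/r1) = 6595.25 m/s
Step 3: v_t1 = sqrt(mu*(2/r1 - 1/a_t)) = 8238.21 m/s
Step 4: dv1 = |8238.21 - 6595.25| = 1642.96 m/s
Step 5: v2 (circular at r2) = 3501.19 m/s, v_t2 = 2321.67 m/s
Step 6: dv2 = |3501.19 - 2321.67| = 1179.51 m/s
Step 7: Total delta-v = 1642.96 + 1179.51 = 2822.5 m/s

2822.5


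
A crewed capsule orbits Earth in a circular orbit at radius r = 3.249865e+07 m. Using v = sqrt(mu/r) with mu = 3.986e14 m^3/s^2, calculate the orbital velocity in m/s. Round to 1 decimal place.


Step 1: mu / r = 3.986e14 / 3.249865e+07 = 12265124.859
Step 2: v = sqrt(12265124.859) = 3502.2 m/s

3502.2


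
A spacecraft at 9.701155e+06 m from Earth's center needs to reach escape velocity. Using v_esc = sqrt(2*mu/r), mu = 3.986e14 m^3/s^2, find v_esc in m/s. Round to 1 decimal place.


Step 1: 2*mu/r = 2 * 3.986e14 / 9.701155e+06 = 82175782.162
Step 2: v_esc = sqrt(82175782.162) = 9065.1 m/s

9065.1


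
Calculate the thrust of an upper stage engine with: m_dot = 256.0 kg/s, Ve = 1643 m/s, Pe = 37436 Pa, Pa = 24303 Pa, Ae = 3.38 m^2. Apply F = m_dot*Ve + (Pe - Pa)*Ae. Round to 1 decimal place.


Step 1: Momentum thrust = m_dot * Ve = 256.0 * 1643 = 420608.0 N
Step 2: Pressure thrust = (Pe - Pa) * Ae = (37436 - 24303) * 3.38 = 44389.54 N
Step 3: Total thrust F = 420608.0 + 44389.54 = 464997.5 N

464997.5


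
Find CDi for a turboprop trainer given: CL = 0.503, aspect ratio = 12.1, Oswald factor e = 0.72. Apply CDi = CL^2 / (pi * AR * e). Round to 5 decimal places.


Step 1: CL^2 = 0.503^2 = 0.253009
Step 2: pi * AR * e = 3.14159 * 12.1 * 0.72 = 27.369555
Step 3: CDi = 0.253009 / 27.369555 = 0.00924

0.00924


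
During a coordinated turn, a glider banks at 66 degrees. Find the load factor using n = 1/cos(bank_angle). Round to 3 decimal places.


Step 1: Convert 66 degrees to radians = 1.151917
Step 2: cos(66 deg) = 0.406737
Step 3: n = 1 / 0.406737 = 2.459

2.459


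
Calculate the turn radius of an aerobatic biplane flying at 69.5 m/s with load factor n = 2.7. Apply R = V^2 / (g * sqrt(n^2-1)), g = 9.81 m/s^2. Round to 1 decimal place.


Step 1: V^2 = 69.5^2 = 4830.25
Step 2: n^2 - 1 = 2.7^2 - 1 = 6.29
Step 3: sqrt(6.29) = 2.507987
Step 4: R = 4830.25 / (9.81 * 2.507987) = 196.3 m

196.3


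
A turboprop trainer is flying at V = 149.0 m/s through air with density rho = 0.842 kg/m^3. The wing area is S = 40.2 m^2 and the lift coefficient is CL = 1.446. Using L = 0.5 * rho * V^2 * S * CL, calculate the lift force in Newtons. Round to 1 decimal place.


Step 1: Calculate dynamic pressure q = 0.5 * 0.842 * 149.0^2 = 0.5 * 0.842 * 22201.0 = 9346.621 Pa
Step 2: Multiply by wing area and lift coefficient: L = 9346.621 * 40.2 * 1.446
Step 3: L = 375734.1642 * 1.446 = 543311.6 N

543311.6


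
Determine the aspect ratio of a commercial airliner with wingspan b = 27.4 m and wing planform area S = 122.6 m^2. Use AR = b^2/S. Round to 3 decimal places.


Step 1: b^2 = 27.4^2 = 750.76
Step 2: AR = 750.76 / 122.6 = 6.124

6.124


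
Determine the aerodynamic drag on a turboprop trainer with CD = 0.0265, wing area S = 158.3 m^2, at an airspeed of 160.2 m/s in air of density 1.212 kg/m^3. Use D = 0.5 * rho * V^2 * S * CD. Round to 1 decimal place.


Step 1: Dynamic pressure q = 0.5 * 1.212 * 160.2^2 = 15552.4082 Pa
Step 2: Drag D = q * S * CD = 15552.4082 * 158.3 * 0.0265
Step 3: D = 65241.6 N

65241.6


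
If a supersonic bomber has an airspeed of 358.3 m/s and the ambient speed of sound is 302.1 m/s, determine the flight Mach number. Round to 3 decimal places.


Step 1: M = V / a = 358.3 / 302.1
Step 2: M = 1.186

1.186


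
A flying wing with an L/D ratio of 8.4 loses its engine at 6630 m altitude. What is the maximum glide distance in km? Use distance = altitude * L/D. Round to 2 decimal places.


Step 1: Glide distance = altitude * L/D = 6630 * 8.4 = 55692.0 m
Step 2: Convert to km: 55692.0 / 1000 = 55.69 km

55.69


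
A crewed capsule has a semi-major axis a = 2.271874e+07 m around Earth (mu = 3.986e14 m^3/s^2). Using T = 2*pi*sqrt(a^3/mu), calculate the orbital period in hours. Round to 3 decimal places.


Step 1: a^3 / mu = 1.172608e+22 / 3.986e14 = 2.941815e+07
Step 2: sqrt(2.941815e+07) = 5423.8506 s
Step 3: T = 2*pi * 5423.8506 = 34079.06 s
Step 4: T in hours = 34079.06 / 3600 = 9.466 hours

9.466


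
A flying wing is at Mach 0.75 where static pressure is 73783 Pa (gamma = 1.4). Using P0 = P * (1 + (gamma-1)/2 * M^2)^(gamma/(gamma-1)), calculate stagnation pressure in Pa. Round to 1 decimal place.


Step 1: (gamma-1)/2 * M^2 = 0.2 * 0.5625 = 0.1125
Step 2: 1 + 0.1125 = 1.1125
Step 3: Exponent gamma/(gamma-1) = 3.5
Step 4: P0 = 73783 * 1.1125^3.5 = 107153.5 Pa

107153.5


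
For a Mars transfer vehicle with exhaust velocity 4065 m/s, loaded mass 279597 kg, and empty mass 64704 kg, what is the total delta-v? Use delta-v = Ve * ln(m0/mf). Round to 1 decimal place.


Step 1: Mass ratio m0/mf = 279597 / 64704 = 4.32117
Step 2: ln(4.32117) = 1.463526
Step 3: delta-v = 4065 * 1.463526 = 5949.2 m/s

5949.2


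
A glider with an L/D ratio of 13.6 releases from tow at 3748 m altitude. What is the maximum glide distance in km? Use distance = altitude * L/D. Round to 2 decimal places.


Step 1: Glide distance = altitude * L/D = 3748 * 13.6 = 50972.8 m
Step 2: Convert to km: 50972.8 / 1000 = 50.97 km

50.97


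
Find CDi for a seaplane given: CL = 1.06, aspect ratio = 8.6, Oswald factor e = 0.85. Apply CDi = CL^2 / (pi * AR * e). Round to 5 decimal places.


Step 1: CL^2 = 1.06^2 = 1.1236
Step 2: pi * AR * e = 3.14159 * 8.6 * 0.85 = 22.965042
Step 3: CDi = 1.1236 / 22.965042 = 0.04893

0.04893


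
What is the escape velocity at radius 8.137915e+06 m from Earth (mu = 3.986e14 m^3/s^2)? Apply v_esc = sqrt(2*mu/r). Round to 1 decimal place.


Step 1: 2*mu/r = 2 * 3.986e14 / 8.137915e+06 = 97961209.9659
Step 2: v_esc = sqrt(97961209.9659) = 9897.5 m/s

9897.5


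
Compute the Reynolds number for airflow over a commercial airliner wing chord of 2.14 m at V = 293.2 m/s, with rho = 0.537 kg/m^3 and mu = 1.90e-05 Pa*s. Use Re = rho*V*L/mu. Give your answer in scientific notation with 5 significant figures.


Step 1: Numerator = rho * V * L = 0.537 * 293.2 * 2.14 = 336.939576
Step 2: Re = 336.939576 / 1.90e-05
Step 3: Re = 1.7734e+07

1.7734e+07


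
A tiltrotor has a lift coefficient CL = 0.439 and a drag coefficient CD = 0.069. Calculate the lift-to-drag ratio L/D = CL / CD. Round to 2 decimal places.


Step 1: L/D = CL / CD = 0.439 / 0.069
Step 2: L/D = 6.36

6.36


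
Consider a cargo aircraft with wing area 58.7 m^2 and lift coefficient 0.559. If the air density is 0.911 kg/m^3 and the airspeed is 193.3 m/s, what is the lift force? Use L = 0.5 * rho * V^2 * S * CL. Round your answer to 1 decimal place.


Step 1: Calculate dynamic pressure q = 0.5 * 0.911 * 193.3^2 = 0.5 * 0.911 * 37364.89 = 17019.7074 Pa
Step 2: Multiply by wing area and lift coefficient: L = 17019.7074 * 58.7 * 0.559
Step 3: L = 999056.8241 * 0.559 = 558472.8 N

558472.8


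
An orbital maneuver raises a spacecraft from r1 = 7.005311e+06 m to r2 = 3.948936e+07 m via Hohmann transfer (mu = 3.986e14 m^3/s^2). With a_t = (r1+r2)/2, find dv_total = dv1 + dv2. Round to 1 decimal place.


Step 1: Transfer semi-major axis a_t = (7.005311e+06 + 3.948936e+07) / 2 = 2.324734e+07 m
Step 2: v1 (circular at r1) = sqrt(mu/r1) = 7543.19 m/s
Step 3: v_t1 = sqrt(mu*(2/r1 - 1/a_t)) = 9831.24 m/s
Step 4: dv1 = |9831.24 - 7543.19| = 2288.05 m/s
Step 5: v2 (circular at r2) = 3177.08 m/s, v_t2 = 1744.04 m/s
Step 6: dv2 = |3177.08 - 1744.04| = 1433.05 m/s
Step 7: Total delta-v = 2288.05 + 1433.05 = 3721.1 m/s

3721.1


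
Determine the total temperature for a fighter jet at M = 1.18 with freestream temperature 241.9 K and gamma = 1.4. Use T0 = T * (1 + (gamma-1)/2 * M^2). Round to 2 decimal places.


Step 1: (gamma-1)/2 = 0.2
Step 2: M^2 = 1.3924
Step 3: 1 + 0.2 * 1.3924 = 1.27848
Step 4: T0 = 241.9 * 1.27848 = 309.26 K

309.26


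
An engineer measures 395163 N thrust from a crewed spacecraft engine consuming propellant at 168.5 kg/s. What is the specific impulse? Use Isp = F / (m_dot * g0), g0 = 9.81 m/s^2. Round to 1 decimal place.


Step 1: m_dot * g0 = 168.5 * 9.81 = 1652.99
Step 2: Isp = 395163 / 1652.99 = 239.1 s

239.1


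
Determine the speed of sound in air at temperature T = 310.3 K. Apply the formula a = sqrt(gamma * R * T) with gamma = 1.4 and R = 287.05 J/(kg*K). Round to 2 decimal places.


Step 1: gamma * R * T = 1.4 * 287.05 * 310.3 = 124700.261
Step 2: a = sqrt(124700.261) = 353.13 m/s

353.13


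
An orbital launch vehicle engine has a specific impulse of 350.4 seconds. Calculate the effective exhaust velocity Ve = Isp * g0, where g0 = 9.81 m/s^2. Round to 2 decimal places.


Step 1: Ve = Isp * g0 = 350.4 * 9.81
Step 2: Ve = 3437.42 m/s

3437.42


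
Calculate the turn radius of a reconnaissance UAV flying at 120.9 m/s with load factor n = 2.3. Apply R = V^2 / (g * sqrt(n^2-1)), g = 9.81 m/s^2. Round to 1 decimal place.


Step 1: V^2 = 120.9^2 = 14616.81
Step 2: n^2 - 1 = 2.3^2 - 1 = 4.29
Step 3: sqrt(4.29) = 2.071232
Step 4: R = 14616.81 / (9.81 * 2.071232) = 719.4 m

719.4


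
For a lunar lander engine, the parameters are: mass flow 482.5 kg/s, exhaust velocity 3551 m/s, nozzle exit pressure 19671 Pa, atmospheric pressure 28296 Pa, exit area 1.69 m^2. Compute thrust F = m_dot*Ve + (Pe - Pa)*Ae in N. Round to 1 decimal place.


Step 1: Momentum thrust = m_dot * Ve = 482.5 * 3551 = 1713357.5 N
Step 2: Pressure thrust = (Pe - Pa) * Ae = (19671 - 28296) * 1.69 = -14576.25 N
Step 3: Total thrust F = 1713357.5 + -14576.25 = 1698781.3 N

1698781.3


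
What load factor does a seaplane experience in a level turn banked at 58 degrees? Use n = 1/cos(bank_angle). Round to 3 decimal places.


Step 1: Convert 58 degrees to radians = 1.012291
Step 2: cos(58 deg) = 0.529919
Step 3: n = 1 / 0.529919 = 1.887

1.887


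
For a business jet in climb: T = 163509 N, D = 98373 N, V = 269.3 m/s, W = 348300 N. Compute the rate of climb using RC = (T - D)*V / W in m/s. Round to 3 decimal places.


Step 1: Excess thrust = T - D = 163509 - 98373 = 65136 N
Step 2: Excess power = 65136 * 269.3 = 17541124.8 W
Step 3: RC = 17541124.8 / 348300 = 50.362 m/s

50.362


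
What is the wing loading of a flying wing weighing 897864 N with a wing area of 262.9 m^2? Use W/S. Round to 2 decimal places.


Step 1: Wing loading = W / S = 897864 / 262.9
Step 2: Wing loading = 3415.23 N/m^2

3415.23


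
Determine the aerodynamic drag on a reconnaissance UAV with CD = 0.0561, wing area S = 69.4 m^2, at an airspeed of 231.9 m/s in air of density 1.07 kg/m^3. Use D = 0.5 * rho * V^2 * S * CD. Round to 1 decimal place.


Step 1: Dynamic pressure q = 0.5 * 1.07 * 231.9^2 = 28771.0214 Pa
Step 2: Drag D = q * S * CD = 28771.0214 * 69.4 * 0.0561
Step 3: D = 112015.4 N

112015.4


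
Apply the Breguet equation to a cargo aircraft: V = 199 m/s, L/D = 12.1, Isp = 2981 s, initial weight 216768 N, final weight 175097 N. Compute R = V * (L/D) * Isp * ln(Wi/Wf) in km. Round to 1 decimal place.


Step 1: Coefficient = V * (L/D) * Isp = 199 * 12.1 * 2981 = 7177949.9 m
Step 2: Wi/Wf = 216768 / 175097 = 1.237988
Step 3: ln(1.237988) = 0.213488
Step 4: R = 7177949.9 * 0.213488 = 1532402.9 m = 1532.4 km

1532.4


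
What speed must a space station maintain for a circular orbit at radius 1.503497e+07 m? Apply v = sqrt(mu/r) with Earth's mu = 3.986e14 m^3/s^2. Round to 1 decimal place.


Step 1: mu / r = 3.986e14 / 1.503497e+07 = 26511526.1288
Step 2: v = sqrt(26511526.1288) = 5148.9 m/s

5148.9


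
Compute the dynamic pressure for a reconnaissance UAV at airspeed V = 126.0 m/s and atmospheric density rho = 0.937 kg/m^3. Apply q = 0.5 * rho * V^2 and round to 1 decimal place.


Step 1: V^2 = 126.0^2 = 15876.0
Step 2: q = 0.5 * 0.937 * 15876.0
Step 3: q = 7437.9 Pa

7437.9
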